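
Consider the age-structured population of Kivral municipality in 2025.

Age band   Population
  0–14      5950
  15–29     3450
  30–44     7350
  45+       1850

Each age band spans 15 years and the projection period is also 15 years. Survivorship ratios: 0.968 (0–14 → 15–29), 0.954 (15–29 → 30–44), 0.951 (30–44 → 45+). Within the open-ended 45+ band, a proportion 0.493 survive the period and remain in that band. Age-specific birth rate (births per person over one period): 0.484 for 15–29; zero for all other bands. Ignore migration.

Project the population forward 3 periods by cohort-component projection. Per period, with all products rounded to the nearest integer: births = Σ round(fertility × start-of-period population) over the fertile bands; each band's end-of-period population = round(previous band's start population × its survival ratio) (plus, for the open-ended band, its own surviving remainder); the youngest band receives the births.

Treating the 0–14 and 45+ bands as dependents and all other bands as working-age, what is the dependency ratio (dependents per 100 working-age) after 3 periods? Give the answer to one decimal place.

Period 1:
Births: 3450 * 0.484 = 1670
15–29: 5950 * 0.968 = 5760
30–44: 3450 * 0.954 = 3291
45+: 7350 * 0.951 + 1850 * 0.493 = 6990 + 912 = 7902
Population now: 0–14=1670, 15–29=5760, 30–44=3291, 45+=7902
Period 2:
Births: 5760 * 0.484 = 2788
15–29: 1670 * 0.968 = 1617
30–44: 5760 * 0.954 = 5495
45+: 3291 * 0.951 + 7902 * 0.493 = 3130 + 3896 = 7026
Population now: 0–14=2788, 15–29=1617, 30–44=5495, 45+=7026
Period 3:
Births: 1617 * 0.484 = 783
15–29: 2788 * 0.968 = 2699
30–44: 1617 * 0.954 = 1543
45+: 5495 * 0.951 + 7026 * 0.493 = 5226 + 3464 = 8690
Population now: 0–14=783, 15–29=2699, 30–44=1543, 45+=8690
Dependents (band 0–14 + band 45+) = 783 + 8690 = 9473; working-age = 4242; ratio = 9473/4242 × 100 = 223.3

223.3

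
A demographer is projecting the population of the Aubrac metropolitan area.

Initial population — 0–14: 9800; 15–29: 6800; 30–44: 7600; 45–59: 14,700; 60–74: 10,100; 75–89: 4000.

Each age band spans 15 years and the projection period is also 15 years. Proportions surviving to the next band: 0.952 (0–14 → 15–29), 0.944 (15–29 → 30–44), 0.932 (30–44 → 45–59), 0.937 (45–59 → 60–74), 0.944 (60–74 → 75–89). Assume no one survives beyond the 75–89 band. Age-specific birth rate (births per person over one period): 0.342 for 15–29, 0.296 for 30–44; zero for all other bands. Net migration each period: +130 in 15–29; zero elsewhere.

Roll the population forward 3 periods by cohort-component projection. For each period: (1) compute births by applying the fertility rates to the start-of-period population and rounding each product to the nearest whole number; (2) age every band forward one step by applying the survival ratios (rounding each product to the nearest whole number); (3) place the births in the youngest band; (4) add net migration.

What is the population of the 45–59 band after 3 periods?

(Groups numbered youngest = 1 to oldest = 6.)
After projecting period 1:
Births: 6800 × 0.342 = 2326, 7600 × 0.296 = 2250 ⇒ total 4576
Group 2: 9800 × 0.952 = 9330
Group 3: 6800 × 0.944 = 6419
Group 4: 7600 × 0.932 = 7083
Group 5: 14700 × 0.937 = 13774
Group 6: 10100 × 0.944 = 9534
Net migration: Group 2 + 130 → 9460
Population now: 0–14=4576, 15–29=9460, 30–44=6419, 45–59=7083, 60–74=13774, 75–89=9534
After projecting period 2:
Births: 9460 × 0.342 = 3235, 6419 × 0.296 = 1900 ⇒ total 5135
Group 2: 4576 × 0.952 = 4356
Group 3: 9460 × 0.944 = 8930
Group 4: 6419 × 0.932 = 5983
Group 5: 7083 × 0.937 = 6637
Group 6: 13774 × 0.944 = 13003
Net migration: Group 2 + 130 → 4486
Population now: 0–14=5135, 15–29=4486, 30–44=8930, 45–59=5983, 60–74=6637, 75–89=13003
After projecting period 3:
Births: 4486 × 0.342 = 1534, 8930 × 0.296 = 2643 ⇒ total 4177
Group 2: 5135 × 0.952 = 4889
Group 3: 4486 × 0.944 = 4235
Group 4: 8930 × 0.932 = 8323
Group 5: 5983 × 0.937 = 5606
Group 6: 6637 × 0.944 = 6265
Net migration: Group 2 + 130 → 5019
Population now: 0–14=4177, 15–29=5019, 30–44=4235, 45–59=8323, 60–74=5606, 75–89=6265

8323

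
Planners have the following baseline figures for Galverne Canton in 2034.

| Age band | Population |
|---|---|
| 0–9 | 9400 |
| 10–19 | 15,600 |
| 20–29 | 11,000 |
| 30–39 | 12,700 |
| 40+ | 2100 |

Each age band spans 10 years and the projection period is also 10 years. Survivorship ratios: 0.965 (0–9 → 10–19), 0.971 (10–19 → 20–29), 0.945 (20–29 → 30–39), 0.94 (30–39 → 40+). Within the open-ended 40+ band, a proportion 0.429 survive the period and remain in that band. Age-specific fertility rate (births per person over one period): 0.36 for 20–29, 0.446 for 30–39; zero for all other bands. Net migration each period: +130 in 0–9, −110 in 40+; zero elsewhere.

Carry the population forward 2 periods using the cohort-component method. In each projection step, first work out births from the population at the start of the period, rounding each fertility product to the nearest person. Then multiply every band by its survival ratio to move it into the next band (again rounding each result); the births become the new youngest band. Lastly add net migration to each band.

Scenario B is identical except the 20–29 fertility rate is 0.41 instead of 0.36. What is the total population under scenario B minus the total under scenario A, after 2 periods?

Period 1.
Births: 11000 × 0.36 = 3960 ; 12700 × 0.446 = 5664 ⇒ total 9624
10–19: 9400 × 0.965 = 9071
20–29: 15600 × 0.971 = 15148
30–39: 11000 × 0.945 = 10395
40+: 12700 × 0.94 + 2100 × 0.429 = 11938 + 901 = 12839
Net migration: 0–9 + 130 → 9754; 40+ − 110 → 12729
Giving 9754 / 9071 / 15148 / 10395 / 12729.
Period 2.
Births: 15148 × 0.36 = 5453 ; 10395 × 0.446 = 4636 ⇒ total 10089
10–19: 9754 × 0.965 = 9413
20–29: 9071 × 0.971 = 8808
30–39: 15148 × 0.945 = 14315
40+: 10395 × 0.94 + 12729 × 0.429 = 9771 + 5461 = 15232
Net migration: 0–9 + 130 → 10219; 40+ − 110 → 15122
Giving 10219 / 9413 / 8808 / 14315 / 15122.
Scenario A total after 2 periods: 57877
Scenario B projection —
Period 1.
Births: 11000 × 0.41 = 4510 ; 12700 × 0.446 = 5664 ⇒ total 10174
10–19: 9400 × 0.965 = 9071
20–29: 15600 × 0.971 = 15148
30–39: 11000 × 0.945 = 10395
40+: 12700 × 0.94 + 2100 × 0.429 = 11938 + 901 = 12839
Net migration: 0–9 + 130 → 10304; 40+ − 110 → 12729
Giving 10304 / 9071 / 15148 / 10395 / 12729.
Period 2.
Births: 15148 × 0.41 = 6211 ; 10395 × 0.446 = 4636 ⇒ total 10847
10–19: 10304 × 0.965 = 9943
20–29: 9071 × 0.971 = 8808
30–39: 15148 × 0.945 = 14315
40+: 10395 × 0.94 + 12729 × 0.429 = 9771 + 5461 = 15232
Net migration: 0–9 + 130 → 10977; 40+ − 110 → 15122
Giving 10977 / 9943 / 8808 / 14315 / 15122.
Scenario B total after 2 periods: 59165
Difference B − A = 59165 − 57877 = 1288

1288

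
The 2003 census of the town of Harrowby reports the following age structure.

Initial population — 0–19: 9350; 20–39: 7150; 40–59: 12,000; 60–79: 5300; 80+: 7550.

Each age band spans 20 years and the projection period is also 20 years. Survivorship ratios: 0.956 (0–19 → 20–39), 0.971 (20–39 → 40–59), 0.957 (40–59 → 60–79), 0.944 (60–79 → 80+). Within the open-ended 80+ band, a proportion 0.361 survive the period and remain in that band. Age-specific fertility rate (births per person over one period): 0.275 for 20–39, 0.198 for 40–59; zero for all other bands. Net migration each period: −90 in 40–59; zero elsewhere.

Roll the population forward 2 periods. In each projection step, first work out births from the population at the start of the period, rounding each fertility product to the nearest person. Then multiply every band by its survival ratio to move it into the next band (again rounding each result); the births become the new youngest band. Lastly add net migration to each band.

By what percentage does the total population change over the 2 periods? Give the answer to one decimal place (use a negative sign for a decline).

Call the groups 1 to 5, youngest first.
[period 1]
Births: 7150 × 0.275 = 1966 ; 12000 × 0.198 = 2376 → 4342
Group 2: 9350 × 0.956 = 8939
Group 3: 7150 × 0.971 = 6943
Group 4: 12000 × 0.957 = 11484
Group 5: 5300 × 0.944 + 7550 × 0.361 = 5003 + 2726 = 7729
Net migration: Group 3 − 90 → 6853
Giving 4342 / 8939 / 6853 / 11484 / 7729.
[period 2]
Births: 8939 × 0.275 = 2458 ; 6853 × 0.198 = 1357 → 3815
Group 2: 4342 × 0.956 = 4151
Group 3: 8939 × 0.971 = 8680
Group 4: 6853 × 0.957 = 6558
Group 5: 11484 × 0.944 + 7729 × 0.361 = 10841 + 2790 = 13631
Net migration: Group 3 − 90 → 8590
Giving 3815 / 4151 / 8590 / 6558 / 13631.
Total: 41350 → 36745; change = -4605; percentage change = -11.1%

-11.1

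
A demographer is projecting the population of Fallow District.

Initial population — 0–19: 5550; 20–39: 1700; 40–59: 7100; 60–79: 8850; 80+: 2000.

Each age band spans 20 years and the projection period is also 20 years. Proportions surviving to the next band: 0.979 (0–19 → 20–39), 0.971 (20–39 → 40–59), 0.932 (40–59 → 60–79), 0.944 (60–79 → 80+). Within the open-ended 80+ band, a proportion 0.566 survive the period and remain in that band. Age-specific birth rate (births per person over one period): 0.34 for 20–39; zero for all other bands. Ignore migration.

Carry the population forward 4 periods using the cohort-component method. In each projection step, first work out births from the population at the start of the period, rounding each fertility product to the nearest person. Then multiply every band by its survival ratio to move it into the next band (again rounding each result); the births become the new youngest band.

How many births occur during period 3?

192

Numbering the bands 1..5 from youngest to oldest:
— Period 1 —
Births: 1700 × 0.34 = 578
Band 2: 5550 × 0.979 = 5433
Band 3: 1700 × 0.971 = 1651
Band 4: 7100 × 0.932 = 6617
Band 5: 8850 × 0.944 + 2000 × 0.566 = 8354 + 1132 = 9486
Population now: 0–19=578, 20–39=5433, 40–59=1651, 60–79=6617, 80+=9486
— Period 2 —
Births: 5433 × 0.34 = 1847
Band 2: 578 × 0.979 = 566
Band 3: 5433 × 0.971 = 5275
Band 4: 1651 × 0.932 = 1539
Band 5: 6617 × 0.944 + 9486 × 0.566 = 6246 + 5369 = 11615
Population now: 0–19=1847, 20–39=566, 40–59=5275, 60–79=1539, 80+=11615
— Period 3 —
Births: 566 × 0.34 = 192
Band 2: 1847 × 0.979 = 1808
Band 3: 566 × 0.971 = 550
Band 4: 5275 × 0.932 = 4916
Band 5: 1539 × 0.944 + 11615 × 0.566 = 1453 + 6574 = 8027
Population now: 0–19=192, 20–39=1808, 40–59=550, 60–79=4916, 80+=8027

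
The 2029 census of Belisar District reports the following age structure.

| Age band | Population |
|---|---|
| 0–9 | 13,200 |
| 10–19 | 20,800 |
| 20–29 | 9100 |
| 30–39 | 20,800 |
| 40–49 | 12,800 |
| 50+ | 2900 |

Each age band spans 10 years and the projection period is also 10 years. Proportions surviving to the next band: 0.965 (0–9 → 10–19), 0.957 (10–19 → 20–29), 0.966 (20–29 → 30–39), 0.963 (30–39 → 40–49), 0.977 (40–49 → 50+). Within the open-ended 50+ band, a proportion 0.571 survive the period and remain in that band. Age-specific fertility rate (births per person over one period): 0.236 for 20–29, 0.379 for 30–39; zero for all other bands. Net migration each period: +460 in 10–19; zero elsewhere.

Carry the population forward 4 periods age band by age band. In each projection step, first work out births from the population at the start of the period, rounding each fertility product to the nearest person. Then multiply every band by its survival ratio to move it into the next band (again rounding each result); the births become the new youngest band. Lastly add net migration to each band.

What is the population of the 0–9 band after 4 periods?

6914

Numbering the bands 1..6 from youngest to oldest:
After projecting period 1:
Births: 9100 × 0.236 = 2148, 20800 × 0.379 = 7883 ⇒ total 10031
Band 2: 13200 × 0.965 = 12738
Band 3: 20800 × 0.957 = 19906
Band 4: 9100 × 0.966 = 8791
Band 5: 20800 × 0.963 = 20030
Band 6: 12800 × 0.977 + 2900 × 0.571 = 12506 + 1656 = 14162
Net migration: Band 2 + 460 → 13198
End of period: [10031, 13198, 19906, 8791, 20030, 14162]
After projecting period 2:
Births: 19906 × 0.236 = 4698, 8791 × 0.379 = 3332 ⇒ total 8030
Band 2: 10031 × 0.965 = 9680
Band 3: 13198 × 0.957 = 12630
Band 4: 19906 × 0.966 = 19229
Band 5: 8791 × 0.963 = 8466
Band 6: 20030 × 0.977 + 14162 × 0.571 = 19569 + 8087 = 27656
Net migration: Band 2 + 460 → 10140
End of period: [8030, 10140, 12630, 19229, 8466, 27656]
After projecting period 3:
Births: 12630 × 0.236 = 2981, 19229 × 0.379 = 7288 ⇒ total 10269
Band 2: 8030 × 0.965 = 7749
Band 3: 10140 × 0.957 = 9704
Band 4: 12630 × 0.966 = 12201
Band 5: 19229 × 0.963 = 18518
Band 6: 8466 × 0.977 + 27656 × 0.571 = 8271 + 15792 = 24063
Net migration: Band 2 + 460 → 8209
End of period: [10269, 8209, 9704, 12201, 18518, 24063]
After projecting period 4:
Births: 9704 × 0.236 = 2290, 12201 × 0.379 = 4624 ⇒ total 6914
Band 2: 10269 × 0.965 = 9910
Band 3: 8209 × 0.957 = 7856
Band 4: 9704 × 0.966 = 9374
Band 5: 12201 × 0.963 = 11750
Band 6: 18518 × 0.977 + 24063 × 0.571 = 18092 + 13740 = 31832
Net migration: Band 2 + 460 → 10370
End of period: [6914, 10370, 7856, 9374, 11750, 31832]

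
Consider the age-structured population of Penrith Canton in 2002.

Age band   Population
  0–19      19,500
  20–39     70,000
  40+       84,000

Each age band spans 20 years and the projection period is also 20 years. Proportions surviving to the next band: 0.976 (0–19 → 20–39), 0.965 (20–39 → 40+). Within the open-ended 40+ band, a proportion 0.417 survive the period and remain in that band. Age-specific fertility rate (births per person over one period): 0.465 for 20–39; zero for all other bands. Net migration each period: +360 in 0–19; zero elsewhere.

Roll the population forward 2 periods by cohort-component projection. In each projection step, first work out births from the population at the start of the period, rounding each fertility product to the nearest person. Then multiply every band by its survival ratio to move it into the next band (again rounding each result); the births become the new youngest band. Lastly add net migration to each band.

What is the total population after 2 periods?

Period 1:
Births: 70000 × 0.465 = 32550
20–39: 19500 × 0.976 = 19032
40+: 70000 × 0.965 + 84000 × 0.417 = 67550 + 35028 = 102578
Net migration: 0–19 + 360 → 32910
End of period: [32910, 19032, 102578]
Period 2:
Births: 19032 × 0.465 = 8850
20–39: 32910 × 0.976 = 32120
40+: 19032 × 0.965 + 102578 × 0.417 = 18366 + 42775 = 61141
Net migration: 0–19 + 360 → 9210
End of period: [9210, 32120, 61141]
Total after period 2: 9210 + 32120 + 61141 = 102471

102471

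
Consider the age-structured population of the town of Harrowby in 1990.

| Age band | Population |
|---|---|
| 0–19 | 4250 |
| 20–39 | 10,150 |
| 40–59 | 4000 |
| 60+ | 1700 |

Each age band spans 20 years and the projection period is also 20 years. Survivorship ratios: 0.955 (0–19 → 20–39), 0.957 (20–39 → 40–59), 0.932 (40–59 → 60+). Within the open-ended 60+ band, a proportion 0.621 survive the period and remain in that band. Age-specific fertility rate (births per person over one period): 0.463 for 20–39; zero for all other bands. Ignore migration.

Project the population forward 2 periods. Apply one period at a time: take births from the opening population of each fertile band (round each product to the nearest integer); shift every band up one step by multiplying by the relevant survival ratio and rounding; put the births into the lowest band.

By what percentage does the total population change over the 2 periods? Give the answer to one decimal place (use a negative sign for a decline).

Period 1:
Births: 10150 × 0.463 = 4699
20–39: 4250 × 0.955 = 4059
40–59: 10150 × 0.957 = 9714
60+: 4000 × 0.932 + 1700 × 0.621 = 3728 + 1056 = 4784
→ [4699, 4059, 9714, 4784]
Period 2:
Births: 4059 × 0.463 = 1879
20–39: 4699 × 0.955 = 4488
40–59: 4059 × 0.957 = 3884
60+: 9714 × 0.932 + 4784 × 0.621 = 9053 + 2971 = 12024
→ [1879, 4488, 3884, 12024]
Total: 20100 → 22275; change = 2175; percentage change = 10.8%

10.8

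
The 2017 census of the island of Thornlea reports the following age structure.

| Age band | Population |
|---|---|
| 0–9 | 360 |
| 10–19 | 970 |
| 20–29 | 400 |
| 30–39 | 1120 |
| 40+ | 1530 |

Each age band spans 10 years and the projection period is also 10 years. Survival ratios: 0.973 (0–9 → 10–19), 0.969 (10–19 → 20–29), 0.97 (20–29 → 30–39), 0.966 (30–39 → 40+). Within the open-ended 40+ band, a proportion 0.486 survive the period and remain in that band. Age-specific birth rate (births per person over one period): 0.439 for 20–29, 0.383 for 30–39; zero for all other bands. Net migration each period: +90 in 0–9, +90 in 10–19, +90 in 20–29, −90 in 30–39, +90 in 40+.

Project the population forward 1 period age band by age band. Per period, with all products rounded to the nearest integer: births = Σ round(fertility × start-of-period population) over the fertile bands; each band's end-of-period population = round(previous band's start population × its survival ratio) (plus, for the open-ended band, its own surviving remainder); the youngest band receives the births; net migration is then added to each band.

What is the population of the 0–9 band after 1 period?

695

Let band 1 be 0–9 through band 5 = 40+.
— Period 1 —
Births: 400 * 0.439 = 176 ; 1120 * 0.383 = 429 — total 605
Band 2: 360 * 0.973 = 350
Band 3: 970 * 0.969 = 940
Band 4: 400 * 0.97 = 388
Band 5: 1120 * 0.966 + 1530 * 0.486 = 1082 + 744 = 1826
Net migration: Band 1 + 90 → 695; Band 2 + 90 → 440; Band 3 + 90 → 1030; Band 4 − 90 → 298; Band 5 + 90 → 1916
Giving 695 / 440 / 1030 / 298 / 1916.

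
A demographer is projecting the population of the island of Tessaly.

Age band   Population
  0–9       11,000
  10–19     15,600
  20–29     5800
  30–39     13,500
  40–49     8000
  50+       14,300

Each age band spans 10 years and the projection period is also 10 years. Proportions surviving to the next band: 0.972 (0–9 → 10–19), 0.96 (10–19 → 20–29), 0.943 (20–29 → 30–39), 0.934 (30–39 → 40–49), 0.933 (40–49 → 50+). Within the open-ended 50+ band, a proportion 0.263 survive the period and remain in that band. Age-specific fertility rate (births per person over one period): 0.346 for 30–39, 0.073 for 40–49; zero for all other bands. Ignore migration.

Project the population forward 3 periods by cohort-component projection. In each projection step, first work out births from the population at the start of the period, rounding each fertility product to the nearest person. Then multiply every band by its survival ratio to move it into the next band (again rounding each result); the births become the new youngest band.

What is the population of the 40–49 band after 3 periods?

13190

Call the bands 1 to 6, youngest first.
Period 1:
Births: 13500 * 0.346 = 4671, 8000 * 0.073 = 584 — total 5255
Band 2: 11000 * 0.972 = 10692
Band 3: 15600 * 0.96 = 14976
Band 4: 5800 * 0.943 = 5469
Band 5: 13500 * 0.934 = 12609
Band 6: 8000 * 0.933 + 14300 * 0.263 = 7464 + 3761 = 11225
→ [5255, 10692, 14976, 5469, 12609, 11225]
Period 2:
Births: 5469 * 0.346 = 1892, 12609 * 0.073 = 920 — total 2812
Band 2: 5255 * 0.972 = 5108
Band 3: 10692 * 0.96 = 10264
Band 4: 14976 * 0.943 = 14122
Band 5: 5469 * 0.934 = 5108
Band 6: 12609 * 0.933 + 11225 * 0.263 = 11764 + 2952 = 14716
→ [2812, 5108, 10264, 14122, 5108, 14716]
Period 3:
Births: 14122 * 0.346 = 4886, 5108 * 0.073 = 373 — total 5259
Band 2: 2812 * 0.972 = 2733
Band 3: 5108 * 0.96 = 4904
Band 4: 10264 * 0.943 = 9679
Band 5: 14122 * 0.934 = 13190
Band 6: 5108 * 0.933 + 14716 * 0.263 = 4766 + 3870 = 8636
→ [5259, 2733, 4904, 9679, 13190, 8636]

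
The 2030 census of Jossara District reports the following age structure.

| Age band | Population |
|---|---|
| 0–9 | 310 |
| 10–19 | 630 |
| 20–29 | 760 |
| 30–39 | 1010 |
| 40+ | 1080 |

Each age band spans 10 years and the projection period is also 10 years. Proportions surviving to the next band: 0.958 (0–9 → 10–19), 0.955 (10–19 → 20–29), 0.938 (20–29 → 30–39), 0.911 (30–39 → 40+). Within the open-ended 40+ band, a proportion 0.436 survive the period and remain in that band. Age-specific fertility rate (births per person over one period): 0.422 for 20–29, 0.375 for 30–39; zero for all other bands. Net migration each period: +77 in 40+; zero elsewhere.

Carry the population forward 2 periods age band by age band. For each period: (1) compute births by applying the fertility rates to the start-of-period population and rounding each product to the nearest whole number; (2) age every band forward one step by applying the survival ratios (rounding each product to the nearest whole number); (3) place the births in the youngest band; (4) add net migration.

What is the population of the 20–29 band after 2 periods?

284

Period 1.
Births: 760 × 0.422 = 321  |  1010 × 0.375 = 379 → total 700
10–19: 310 × 0.958 = 297
20–29: 630 × 0.955 = 602
30–39: 760 × 0.938 = 713
40+: 1010 × 0.911 + 1080 × 0.436 = 920 + 471 = 1391
Net migration: 40+ + 77 → 1468
→ [700, 297, 602, 713, 1468]
Period 2.
Births: 602 × 0.422 = 254  |  713 × 0.375 = 267 → total 521
10–19: 700 × 0.958 = 671
20–29: 297 × 0.955 = 284
30–39: 602 × 0.938 = 565
40+: 713 × 0.911 + 1468 × 0.436 = 650 + 640 = 1290
Net migration: 40+ + 77 → 1367
→ [521, 671, 284, 565, 1367]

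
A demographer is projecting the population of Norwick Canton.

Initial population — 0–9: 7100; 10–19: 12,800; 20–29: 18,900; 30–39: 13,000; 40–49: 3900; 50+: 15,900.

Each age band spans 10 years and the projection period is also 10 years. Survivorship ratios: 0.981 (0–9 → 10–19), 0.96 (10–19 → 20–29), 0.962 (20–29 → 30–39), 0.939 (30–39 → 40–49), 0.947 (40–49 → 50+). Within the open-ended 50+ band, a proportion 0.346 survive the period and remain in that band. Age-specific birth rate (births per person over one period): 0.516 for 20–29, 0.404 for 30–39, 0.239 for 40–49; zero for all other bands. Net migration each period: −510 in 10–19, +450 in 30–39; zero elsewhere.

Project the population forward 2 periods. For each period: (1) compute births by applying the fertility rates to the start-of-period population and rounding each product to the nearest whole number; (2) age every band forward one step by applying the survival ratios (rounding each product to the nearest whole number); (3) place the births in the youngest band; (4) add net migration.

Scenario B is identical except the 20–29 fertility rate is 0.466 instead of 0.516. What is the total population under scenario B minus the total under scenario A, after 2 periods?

Call the groups 1 to 6, youngest first.
— Period 1 —
Births: 18900 × 0.516 = 9752 ; 13000 × 0.404 = 5252 ; 3900 × 0.239 = 932 ⇒ total 15936
Group 2: 7100 × 0.981 = 6965
Group 3: 12800 × 0.96 = 12288
Group 4: 18900 × 0.962 = 18182
Group 5: 13000 × 0.939 = 12207
Group 6: 3900 × 0.947 + 15900 × 0.346 = 3693 + 5501 = 9194
Net migration: Group 2 − 510 → 6455; Group 4 + 450 → 18632
Giving 15936 / 6455 / 12288 / 18632 / 12207 / 9194.
— Period 2 —
Births: 12288 × 0.516 = 6341 ; 18632 × 0.404 = 7527 ; 12207 × 0.239 = 2917 ⇒ total 16785
Group 2: 15936 × 0.981 = 15633
Group 3: 6455 × 0.96 = 6197
Group 4: 12288 × 0.962 = 11821
Group 5: 18632 × 0.939 = 17495
Group 6: 12207 × 0.947 + 9194 × 0.346 = 11560 + 3181 = 14741
Net migration: Group 2 − 510 → 15123; Group 4 + 450 → 12271
Giving 16785 / 15123 / 6197 / 12271 / 17495 / 14741.
Scenario A total after 2 periods: 82612
Scenario B projection —
— Period 1 —
Births: 18900 × 0.466 = 8807 ; 13000 × 0.404 = 5252 ; 3900 × 0.239 = 932 ⇒ total 14991
Group 2: 7100 × 0.981 = 6965
Group 3: 12800 × 0.96 = 12288
Group 4: 18900 × 0.962 = 18182
Group 5: 13000 × 0.939 = 12207
Group 6: 3900 × 0.947 + 15900 × 0.346 = 3693 + 5501 = 9194
Net migration: Group 2 − 510 → 6455; Group 4 + 450 → 18632
Giving 14991 / 6455 / 12288 / 18632 / 12207 / 9194.
— Period 2 —
Births: 12288 × 0.466 = 5726 ; 18632 × 0.404 = 7527 ; 12207 × 0.239 = 2917 ⇒ total 16170
Group 2: 14991 × 0.981 = 14706
Group 3: 6455 × 0.96 = 6197
Group 4: 12288 × 0.962 = 11821
Group 5: 18632 × 0.939 = 17495
Group 6: 12207 × 0.947 + 9194 × 0.346 = 11560 + 3181 = 14741
Net migration: Group 2 − 510 → 14196; Group 4 + 450 → 12271
Giving 16170 / 14196 / 6197 / 12271 / 17495 / 14741.
Scenario B total after 2 periods: 81070
Difference B − A = 81070 − 82612 = -1542

-1542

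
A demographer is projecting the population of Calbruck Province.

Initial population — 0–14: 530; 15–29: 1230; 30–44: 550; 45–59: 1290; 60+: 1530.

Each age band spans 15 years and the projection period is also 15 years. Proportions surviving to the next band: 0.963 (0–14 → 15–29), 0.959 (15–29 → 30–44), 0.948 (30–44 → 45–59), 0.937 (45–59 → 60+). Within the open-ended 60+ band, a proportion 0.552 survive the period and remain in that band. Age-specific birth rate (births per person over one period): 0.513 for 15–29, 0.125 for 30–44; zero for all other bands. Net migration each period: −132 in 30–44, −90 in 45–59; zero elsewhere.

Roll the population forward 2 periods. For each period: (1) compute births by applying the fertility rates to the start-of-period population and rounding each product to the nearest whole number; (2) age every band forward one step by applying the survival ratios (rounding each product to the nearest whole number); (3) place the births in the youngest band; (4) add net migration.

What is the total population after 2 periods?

3866

Period 1.
Births: 1230 × 0.513 = 631, 550 × 0.125 = 69 → total 700
15–29: 530 × 0.963 = 510
30–44: 1230 × 0.959 = 1180
45–59: 550 × 0.948 = 521
60+: 1290 × 0.937 + 1530 × 0.552 = 1209 + 845 = 2054
Net migration: 30–44 − 132 → 1048; 45–59 − 90 → 431
Population now: 0–14=700, 15–29=510, 30–44=1048, 45–59=431, 60+=2054
Period 2.
Births: 510 × 0.513 = 262, 1048 × 0.125 = 131 → total 393
15–29: 700 × 0.963 = 674
30–44: 510 × 0.959 = 489
45–59: 1048 × 0.948 = 994
60+: 431 × 0.937 + 2054 × 0.552 = 404 + 1134 = 1538
Net migration: 30–44 − 132 → 357; 45–59 − 90 → 904
Population now: 0–14=393, 15–29=674, 30–44=357, 45–59=904, 60+=1538
Total after period 2: 393 + 674 + 357 + 904 + 1538 = 3866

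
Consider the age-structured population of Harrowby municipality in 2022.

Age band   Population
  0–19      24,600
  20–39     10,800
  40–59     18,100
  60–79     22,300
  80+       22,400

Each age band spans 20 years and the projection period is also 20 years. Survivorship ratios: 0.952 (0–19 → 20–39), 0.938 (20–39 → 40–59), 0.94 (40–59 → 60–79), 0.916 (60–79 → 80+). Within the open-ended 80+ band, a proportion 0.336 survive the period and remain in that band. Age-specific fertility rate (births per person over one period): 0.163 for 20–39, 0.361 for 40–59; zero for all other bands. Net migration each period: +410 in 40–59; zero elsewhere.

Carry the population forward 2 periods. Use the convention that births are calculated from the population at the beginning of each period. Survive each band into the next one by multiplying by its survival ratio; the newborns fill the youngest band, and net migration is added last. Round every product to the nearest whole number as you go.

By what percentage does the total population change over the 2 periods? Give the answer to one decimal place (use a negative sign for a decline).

After projecting period 1:
Births: 10800 × 0.163 = 1760, 18100 × 0.361 = 6534 — total 8294
20–39: 24600 × 0.952 = 23419
40–59: 10800 × 0.938 = 10130
60–79: 18100 × 0.94 = 17014
80+: 22300 × 0.916 + 22400 × 0.336 = 20427 + 7526 = 27953
Net migration: 40–59 + 410 → 10540
Giving 8294 / 23419 / 10540 / 17014 / 27953.
After projecting period 2:
Births: 23419 × 0.163 = 3817, 10540 × 0.361 = 3805 — total 7622
20–39: 8294 × 0.952 = 7896
40–59: 23419 × 0.938 = 21967
60–79: 10540 × 0.94 = 9908
80+: 17014 × 0.916 + 27953 × 0.336 = 15585 + 9392 = 24977
Net migration: 40–59 + 410 → 22377
Giving 7622 / 7896 / 22377 / 9908 / 24977.
Total: 98200 → 72780; change = -25420; percentage change = -25.9%

-25.9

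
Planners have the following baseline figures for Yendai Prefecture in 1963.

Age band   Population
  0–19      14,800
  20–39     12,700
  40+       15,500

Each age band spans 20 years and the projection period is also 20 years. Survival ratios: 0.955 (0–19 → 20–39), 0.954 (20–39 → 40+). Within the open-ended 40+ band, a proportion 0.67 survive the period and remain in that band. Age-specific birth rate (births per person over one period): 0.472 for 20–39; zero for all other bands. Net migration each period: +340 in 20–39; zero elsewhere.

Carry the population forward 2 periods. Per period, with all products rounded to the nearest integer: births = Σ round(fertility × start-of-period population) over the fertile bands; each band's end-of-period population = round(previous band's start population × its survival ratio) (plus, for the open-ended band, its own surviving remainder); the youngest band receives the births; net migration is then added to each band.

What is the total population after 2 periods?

Numbering the groups 1..3 from youngest to oldest:
[period 1]
Births: 12700 × 0.472 = 5994
Group 2: 14800 × 0.955 = 14134
Group 3: 12700 × 0.954 + 15500 × 0.67 = 12116 + 10385 = 22501
Net migration: Group 2 + 340 → 14474
Giving 5994 / 14474 / 22501.
[period 2]
Births: 14474 × 0.472 = 6832
Group 2: 5994 × 0.955 = 5724
Group 3: 14474 × 0.954 + 22501 × 0.67 = 13808 + 15076 = 28884
Net migration: Group 2 + 340 → 6064
Giving 6832 / 6064 / 28884.
Total after period 2: 6832 + 6064 + 28884 = 41780

41780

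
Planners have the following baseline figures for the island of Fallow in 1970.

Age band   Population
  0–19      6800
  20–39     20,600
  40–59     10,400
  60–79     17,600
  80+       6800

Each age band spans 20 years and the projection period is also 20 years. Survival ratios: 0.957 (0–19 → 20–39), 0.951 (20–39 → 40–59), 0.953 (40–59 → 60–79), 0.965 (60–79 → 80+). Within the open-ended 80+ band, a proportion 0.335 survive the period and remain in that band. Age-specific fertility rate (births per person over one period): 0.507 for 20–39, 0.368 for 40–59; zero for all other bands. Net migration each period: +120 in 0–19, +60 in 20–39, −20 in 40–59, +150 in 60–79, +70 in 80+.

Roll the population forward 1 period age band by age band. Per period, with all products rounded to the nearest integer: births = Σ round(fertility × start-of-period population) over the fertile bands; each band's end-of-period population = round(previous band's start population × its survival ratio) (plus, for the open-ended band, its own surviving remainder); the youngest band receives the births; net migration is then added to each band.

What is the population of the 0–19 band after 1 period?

— Period 1 —
Births: 20600 × 0.507 = 10444, 10400 × 0.368 = 3827 ⇒ total 14271
20–39: 6800 × 0.957 = 6508
40–59: 20600 × 0.951 = 19591
60–79: 10400 × 0.953 = 9911
80+: 17600 × 0.965 + 6800 × 0.335 = 16984 + 2278 = 19262
Net migration: 0–19 + 120 → 14391; 20–39 + 60 → 6568; 40–59 − 20 → 19571; 60–79 + 150 → 10061; 80+ + 70 → 19332
End of period: [14391, 6568, 19571, 10061, 19332]

14391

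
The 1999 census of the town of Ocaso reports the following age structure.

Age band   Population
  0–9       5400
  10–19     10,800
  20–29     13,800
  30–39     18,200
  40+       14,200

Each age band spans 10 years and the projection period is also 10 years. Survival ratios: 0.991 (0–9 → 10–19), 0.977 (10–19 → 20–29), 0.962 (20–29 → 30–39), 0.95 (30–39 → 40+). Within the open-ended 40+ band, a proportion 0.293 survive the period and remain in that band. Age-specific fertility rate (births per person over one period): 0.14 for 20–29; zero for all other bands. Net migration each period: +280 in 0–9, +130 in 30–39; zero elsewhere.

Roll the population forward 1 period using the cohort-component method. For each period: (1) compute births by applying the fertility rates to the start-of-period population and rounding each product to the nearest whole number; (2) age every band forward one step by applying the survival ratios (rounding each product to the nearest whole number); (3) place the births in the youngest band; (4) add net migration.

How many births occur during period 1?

1932

Period 1.
Births: 13800 * 0.14 = 1932
10–19: 5400 * 0.991 = 5351
20–29: 10800 * 0.977 = 10552
30–39: 13800 * 0.962 = 13276
40+: 18200 * 0.95 + 14200 * 0.293 = 17290 + 4161 = 21451
Net migration: 0–9 + 280 → 2212; 30–39 + 130 → 13406
Population now: 0–9=2212, 10–19=5351, 20–29=10552, 30–39=13406, 40+=21451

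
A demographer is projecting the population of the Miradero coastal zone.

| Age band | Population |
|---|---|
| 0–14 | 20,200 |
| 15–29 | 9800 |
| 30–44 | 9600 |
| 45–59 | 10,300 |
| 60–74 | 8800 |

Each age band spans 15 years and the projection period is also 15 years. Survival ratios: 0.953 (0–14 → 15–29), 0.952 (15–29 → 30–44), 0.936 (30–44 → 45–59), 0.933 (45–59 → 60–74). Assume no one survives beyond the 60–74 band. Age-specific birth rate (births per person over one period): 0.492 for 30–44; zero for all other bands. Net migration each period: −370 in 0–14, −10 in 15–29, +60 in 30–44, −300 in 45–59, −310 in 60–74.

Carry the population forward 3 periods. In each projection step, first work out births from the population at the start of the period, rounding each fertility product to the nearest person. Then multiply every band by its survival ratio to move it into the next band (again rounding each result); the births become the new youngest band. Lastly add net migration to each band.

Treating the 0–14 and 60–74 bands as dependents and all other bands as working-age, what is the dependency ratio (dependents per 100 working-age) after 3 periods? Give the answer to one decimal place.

After projecting period 1:
Births: 9600 * 0.492 = 4723
15–29: 20200 * 0.953 = 19251
30–44: 9800 * 0.952 = 9330
45–59: 9600 * 0.936 = 8986
60–74: 10300 * 0.933 = 9610
Net migration: 0–14 − 370 → 4353; 15–29 − 10 → 19241; 30–44 + 60 → 9390; 45–59 − 300 → 8686; 60–74 − 310 → 9300
Population now: 0–14=4353, 15–29=19241, 30–44=9390, 45–59=8686, 60–74=9300
After projecting period 2:
Births: 9390 * 0.492 = 4620
15–29: 4353 * 0.953 = 4148
30–44: 19241 * 0.952 = 18317
45–59: 9390 * 0.936 = 8789
60–74: 8686 * 0.933 = 8104
Net migration: 0–14 − 370 → 4250; 15–29 − 10 → 4138; 30–44 + 60 → 18377; 45–59 − 300 → 8489; 60–74 − 310 → 7794
Population now: 0–14=4250, 15–29=4138, 30–44=18377, 45–59=8489, 60–74=7794
After projecting period 3:
Births: 18377 * 0.492 = 9041
15–29: 4250 * 0.953 = 4050
30–44: 4138 * 0.952 = 3939
45–59: 18377 * 0.936 = 17201
60–74: 8489 * 0.933 = 7920
Net migration: 0–14 − 370 → 8671; 15–29 − 10 → 4040; 30–44 + 60 → 3999; 45–59 − 300 → 16901; 60–74 − 310 → 7610
Population now: 0–14=8671, 15–29=4040, 30–44=3999, 45–59=16901, 60–74=7610
Dependents (band 0–14 + band 60–74) = 8671 + 7610 = 16281; working-age = 24940; ratio = 16281/24940 × 100 = 65.3

65.3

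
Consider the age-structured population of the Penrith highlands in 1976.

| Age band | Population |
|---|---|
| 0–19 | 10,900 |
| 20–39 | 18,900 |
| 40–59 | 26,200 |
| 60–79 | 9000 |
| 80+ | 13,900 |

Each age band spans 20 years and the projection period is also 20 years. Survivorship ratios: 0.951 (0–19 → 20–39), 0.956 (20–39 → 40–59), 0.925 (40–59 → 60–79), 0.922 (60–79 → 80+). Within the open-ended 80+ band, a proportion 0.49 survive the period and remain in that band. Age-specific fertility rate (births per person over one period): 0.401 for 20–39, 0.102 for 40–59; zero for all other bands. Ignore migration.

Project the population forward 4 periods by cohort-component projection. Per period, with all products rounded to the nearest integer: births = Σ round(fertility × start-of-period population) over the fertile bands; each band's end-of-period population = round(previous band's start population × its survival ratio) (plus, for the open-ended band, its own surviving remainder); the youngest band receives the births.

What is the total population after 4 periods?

45139

Numbering the groups 1..5 from youngest to oldest:
— Period 1 —
Births: 18900 × 0.401 = 7579, 26200 × 0.102 = 2672 → 10251
Group 2: 10900 × 0.951 = 10366
Group 3: 18900 × 0.956 = 18068
Group 4: 26200 × 0.925 = 24235
Group 5: 9000 × 0.922 + 13900 × 0.49 = 8298 + 6811 = 15109
→ [10251, 10366, 18068, 24235, 15109]
— Period 2 —
Births: 10366 × 0.401 = 4157, 18068 × 0.102 = 1843 → 6000
Group 2: 10251 × 0.951 = 9749
Group 3: 10366 × 0.956 = 9910
Group 4: 18068 × 0.925 = 16713
Group 5: 24235 × 0.922 + 15109 × 0.49 = 22345 + 7403 = 29748
→ [6000, 9749, 9910, 16713, 29748]
— Period 3 —
Births: 9749 × 0.401 = 3909, 9910 × 0.102 = 1011 → 4920
Group 2: 6000 × 0.951 = 5706
Group 3: 9749 × 0.956 = 9320
Group 4: 9910 × 0.925 = 9167
Group 5: 16713 × 0.922 + 29748 × 0.49 = 15409 + 14577 = 29986
→ [4920, 5706, 9320, 9167, 29986]
— Period 4 —
Births: 5706 × 0.401 = 2288, 9320 × 0.102 = 951 → 3239
Group 2: 4920 × 0.951 = 4679
Group 3: 5706 × 0.956 = 5455
Group 4: 9320 × 0.925 = 8621
Group 5: 9167 × 0.922 + 29986 × 0.49 = 8452 + 14693 = 23145
→ [3239, 4679, 5455, 8621, 23145]
Total after period 4: 3239 + 4679 + 5455 + 8621 + 23145 = 45139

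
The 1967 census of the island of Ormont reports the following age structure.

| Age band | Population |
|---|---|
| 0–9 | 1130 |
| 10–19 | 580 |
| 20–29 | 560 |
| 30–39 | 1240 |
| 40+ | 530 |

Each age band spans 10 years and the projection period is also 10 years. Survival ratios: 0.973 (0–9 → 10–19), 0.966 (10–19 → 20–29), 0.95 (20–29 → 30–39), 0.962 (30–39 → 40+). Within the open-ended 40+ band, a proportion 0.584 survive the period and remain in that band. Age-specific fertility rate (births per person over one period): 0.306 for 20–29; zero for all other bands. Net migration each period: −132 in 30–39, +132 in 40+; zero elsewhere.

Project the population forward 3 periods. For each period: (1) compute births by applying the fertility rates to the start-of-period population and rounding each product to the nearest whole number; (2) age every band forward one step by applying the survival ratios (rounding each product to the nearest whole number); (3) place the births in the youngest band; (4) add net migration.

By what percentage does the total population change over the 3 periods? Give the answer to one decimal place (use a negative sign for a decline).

(Groups numbered youngest = 1 to oldest = 5.)
[period 1]
Births: 560 × 0.306 = 171
Group 2: 1130 × 0.973 = 1099
Group 3: 580 × 0.966 = 560
Group 4: 560 × 0.95 = 532
Group 5: 1240 × 0.962 + 530 × 0.584 = 1193 + 310 = 1503
Net migration: Group 4 − 132 → 400; Group 5 + 132 → 1635
Giving 171 / 1099 / 560 / 400 / 1635.
[period 2]
Births: 560 × 0.306 = 171
Group 2: 171 × 0.973 = 166
Group 3: 1099 × 0.966 = 1062
Group 4: 560 × 0.95 = 532
Group 5: 400 × 0.962 + 1635 × 0.584 = 385 + 955 = 1340
Net migration: Group 4 − 132 → 400; Group 5 + 132 → 1472
Giving 171 / 166 / 1062 / 400 / 1472.
[period 3]
Births: 1062 × 0.306 = 325
Group 2: 171 × 0.973 = 166
Group 3: 166 × 0.966 = 160
Group 4: 1062 × 0.95 = 1009
Group 5: 400 × 0.962 + 1472 × 0.584 = 385 + 860 = 1245
Net migration: Group 4 − 132 → 877; Group 5 + 132 → 1377
Giving 325 / 166 / 160 / 877 / 1377.
Total: 4040 → 2905; change = -1135; percentage change = -28.1%

-28.1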